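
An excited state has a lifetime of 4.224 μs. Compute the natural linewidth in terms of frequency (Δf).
18.839 kHz

Using the energy-time uncertainty principle and E = hf:
ΔEΔt ≥ ℏ/2
hΔf·Δt ≥ ℏ/2

The minimum frequency uncertainty is:
Δf = ℏ/(2hτ) = 1/(4πτ)
Δf = 1/(4π × 4.224e-06 s)
Δf = 1.884e+04 Hz = 18.839 kHz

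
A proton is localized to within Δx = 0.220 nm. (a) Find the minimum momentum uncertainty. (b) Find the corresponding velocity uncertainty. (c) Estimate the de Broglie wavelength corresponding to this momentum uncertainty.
(a) Δp_min = 2.397 × 10^-25 kg·m/s
(b) Δv_min = 143.293 m/s
(c) λ_dB = 2.765 nm

Step-by-step:

(a) From the uncertainty principle:
Δp_min = ℏ/(2Δx) = (1.055e-34 J·s)/(2 × 2.200e-10 m) = 2.397e-25 kg·m/s

(b) The velocity uncertainty:
Δv = Δp/m = (2.397e-25 kg·m/s)/(1.673e-27 kg) = 1.433e+02 m/s = 143.293 m/s

(c) The de Broglie wavelength for this momentum:
λ = h/p = (6.626e-34 J·s)/(2.397e-25 kg·m/s) = 2.765e-09 m = 2.765 nm

Note: The de Broglie wavelength is comparable to the localization size, as expected from wave-particle duality.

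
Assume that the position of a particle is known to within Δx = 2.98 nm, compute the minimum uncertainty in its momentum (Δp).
1.769 × 10^-26 kg·m/s

Using the Heisenberg uncertainty principle:
ΔxΔp ≥ ℏ/2

The minimum uncertainty in momentum is:
Δp_min = ℏ/(2Δx)
Δp_min = (1.055e-34 J·s) / (2 × 2.980e-09 m)
Δp_min = 1.769e-26 kg·m/s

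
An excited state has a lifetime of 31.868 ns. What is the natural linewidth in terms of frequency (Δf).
2.497 MHz

Using the energy-time uncertainty principle and E = hf:
ΔEΔt ≥ ℏ/2
hΔf·Δt ≥ ℏ/2

The minimum frequency uncertainty is:
Δf = ℏ/(2hτ) = 1/(4πτ)
Δf = 1/(4π × 3.187e-08 s)
Δf = 2.497e+06 Hz = 2.497 MHz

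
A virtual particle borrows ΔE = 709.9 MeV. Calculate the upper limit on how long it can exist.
4.636 × 10^-25 s

Using the energy-time uncertainty principle:
ΔEΔt ≥ ℏ/2

For a virtual particle borrowing energy ΔE, the maximum lifetime is:
Δt_max = ℏ/(2ΔE)

Converting energy:
ΔE = 709.9 MeV = 1.137e-10 J

Δt_max = (1.055e-34 J·s) / (2 × 1.137e-10 J)
Δt_max = 4.636e-25 s = 4.636 × 10^-25 s

Virtual particles with higher borrowed energy exist for shorter times.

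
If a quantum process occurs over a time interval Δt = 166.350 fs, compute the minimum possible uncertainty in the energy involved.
1.978 meV

Using the energy-time uncertainty principle:
ΔEΔt ≥ ℏ/2

The minimum uncertainty in energy is:
ΔE_min = ℏ/(2Δt)
ΔE_min = (1.055e-34 J·s) / (2 × 1.663e-13 s)
ΔE_min = 3.170e-22 J = 1.978 meV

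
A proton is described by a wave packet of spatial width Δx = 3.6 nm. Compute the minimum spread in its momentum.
1.465 × 10^-26 kg·m/s

For a wave packet, the spatial width Δx and momentum spread Δp are related by the uncertainty principle:
ΔxΔp ≥ ℏ/2

The minimum momentum spread is:
Δp_min = ℏ/(2Δx)
Δp_min = (1.055e-34 J·s) / (2 × 3.600e-09 m)
Δp_min = 1.465e-26 kg·m/s

A wave packet cannot have both a well-defined position and well-defined momentum.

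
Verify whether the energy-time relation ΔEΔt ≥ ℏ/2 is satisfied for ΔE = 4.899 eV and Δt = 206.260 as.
Yes, it satisfies the uncertainty relation.

Calculate the product ΔEΔt:
ΔE = 4.899 eV = 7.849e-19 J
ΔEΔt = (7.849e-19 J) × (2.063e-16 s)
ΔEΔt = 1.619e-34 J·s

Compare to the minimum allowed value ℏ/2:
ℏ/2 = 5.273e-35 J·s

Since ΔEΔt = 1.619e-34 J·s ≥ 5.273e-35 J·s = ℏ/2,
this satisfies the uncertainty relation.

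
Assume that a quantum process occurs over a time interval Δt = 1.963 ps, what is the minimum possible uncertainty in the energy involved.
167.655 μeV

Using the energy-time uncertainty principle:
ΔEΔt ≥ ℏ/2

The minimum uncertainty in energy is:
ΔE_min = ℏ/(2Δt)
ΔE_min = (1.055e-34 J·s) / (2 × 1.963e-12 s)
ΔE_min = 2.686e-23 J = 167.655 μeV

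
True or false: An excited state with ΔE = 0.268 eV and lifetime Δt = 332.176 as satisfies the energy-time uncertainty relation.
No, it violates the uncertainty relation.

Calculate the product ΔEΔt:
ΔE = 0.268 eV = 4.294e-20 J
ΔEΔt = (4.294e-20 J) × (3.322e-16 s)
ΔEΔt = 1.426e-35 J·s

Compare to the minimum allowed value ℏ/2:
ℏ/2 = 5.273e-35 J·s

Since ΔEΔt = 1.426e-35 J·s < 5.273e-35 J·s = ℏ/2,
this violates the uncertainty relation.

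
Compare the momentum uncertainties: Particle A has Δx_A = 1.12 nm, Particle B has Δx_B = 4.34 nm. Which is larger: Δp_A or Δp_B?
Particle A has the larger minimum momentum uncertainty, by a factor of 3.87.

For each particle, the minimum momentum uncertainty is Δp_min = ℏ/(2Δx):

Particle A: Δp_A = ℏ/(2×1.120e-09 m) = 4.708e-26 kg·m/s
Particle B: Δp_B = ℏ/(2×4.340e-09 m) = 1.215e-26 kg·m/s

Ratio: Δp_A/Δp_B = 3.87

Since Δp_min ∝ 1/Δx, the particle with smaller position uncertainty (A) has larger momentum uncertainty.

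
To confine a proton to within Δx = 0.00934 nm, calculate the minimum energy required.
59.465 meV

Localizing a particle requires giving it sufficient momentum uncertainty:

1. From uncertainty principle: Δp ≥ ℏ/(2Δx)
   Δp_min = (1.055e-34 J·s) / (2 × 9.340e-12 m)
   Δp_min = 5.645e-24 kg·m/s

2. This momentum uncertainty corresponds to kinetic energy:
   KE ≈ (Δp)²/(2m) = (5.645e-24)²/(2 × 1.673e-27 kg)
   KE = 9.527e-21 J = 59.465 meV

Tighter localization requires more energy.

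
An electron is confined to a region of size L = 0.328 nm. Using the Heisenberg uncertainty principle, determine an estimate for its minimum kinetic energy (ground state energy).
88.535 meV

Using the uncertainty principle to estimate ground state energy:

1. The position uncertainty is approximately the confinement size:
   Δx ≈ L = 3.280e-10 m

2. From ΔxΔp ≥ ℏ/2, the minimum momentum uncertainty is:
   Δp ≈ ℏ/(2L) = 1.608e-25 kg·m/s

3. The kinetic energy is approximately:
   KE ≈ (Δp)²/(2m) = (1.608e-25)²/(2 × 9.109e-31 kg)
   KE ≈ 1.418e-20 J = 88.535 meV

This is an order-of-magnitude estimate of the ground state energy.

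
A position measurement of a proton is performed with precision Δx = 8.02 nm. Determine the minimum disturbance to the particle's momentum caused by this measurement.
6.575 × 10^-27 kg·m/s

The uncertainty principle implies that measuring position disturbs momentum:
ΔxΔp ≥ ℏ/2

When we measure position with precision Δx, we necessarily introduce a momentum uncertainty:
Δp ≥ ℏ/(2Δx)
Δp_min = (1.055e-34 J·s) / (2 × 8.020e-09 m)
Δp_min = 6.575e-27 kg·m/s

The more precisely we measure position, the greater the momentum disturbance.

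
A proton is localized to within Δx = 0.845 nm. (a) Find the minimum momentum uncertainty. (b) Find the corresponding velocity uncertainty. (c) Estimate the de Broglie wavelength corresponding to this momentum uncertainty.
(a) Δp_min = 6.240 × 10^-26 kg·m/s
(b) Δv_min = 37.307 m/s
(c) λ_dB = 10.619 nm

Step-by-step:

(a) From the uncertainty principle:
Δp_min = ℏ/(2Δx) = (1.055e-34 J·s)/(2 × 8.450e-10 m) = 6.240e-26 kg·m/s

(b) The velocity uncertainty:
Δv = Δp/m = (6.240e-26 kg·m/s)/(1.673e-27 kg) = 3.731e+01 m/s = 37.307 m/s

(c) The de Broglie wavelength for this momentum:
λ = h/p = (6.626e-34 J·s)/(6.240e-26 kg·m/s) = 1.062e-08 m = 10.619 nm

Note: The de Broglie wavelength is comparable to the localization size, as expected from wave-particle duality.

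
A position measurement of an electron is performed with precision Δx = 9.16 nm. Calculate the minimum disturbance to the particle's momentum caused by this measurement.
5.756 × 10^-27 kg·m/s

The uncertainty principle implies that measuring position disturbs momentum:
ΔxΔp ≥ ℏ/2

When we measure position with precision Δx, we necessarily introduce a momentum uncertainty:
Δp ≥ ℏ/(2Δx)
Δp_min = (1.055e-34 J·s) / (2 × 9.160e-09 m)
Δp_min = 5.756e-27 kg·m/s

The more precisely we measure position, the greater the momentum disturbance.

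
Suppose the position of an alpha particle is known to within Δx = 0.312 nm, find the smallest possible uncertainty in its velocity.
25.434 m/s

Using the Heisenberg uncertainty principle and Δp = mΔv:
ΔxΔp ≥ ℏ/2
Δx(mΔv) ≥ ℏ/2

The minimum uncertainty in velocity is:
Δv_min = ℏ/(2mΔx)
Δv_min = (1.055e-34 J·s) / (2 × 6.645e-27 kg × 3.120e-10 m)
Δv_min = 2.543e+01 m/s = 25.434 m/s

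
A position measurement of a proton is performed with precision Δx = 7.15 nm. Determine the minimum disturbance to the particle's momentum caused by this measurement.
7.375 × 10^-27 kg·m/s

The uncertainty principle implies that measuring position disturbs momentum:
ΔxΔp ≥ ℏ/2

When we measure position with precision Δx, we necessarily introduce a momentum uncertainty:
Δp ≥ ℏ/(2Δx)
Δp_min = (1.055e-34 J·s) / (2 × 7.150e-09 m)
Δp_min = 7.375e-27 kg·m/s

The more precisely we measure position, the greater the momentum disturbance.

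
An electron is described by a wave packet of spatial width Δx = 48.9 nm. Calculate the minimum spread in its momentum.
1.078 × 10^-27 kg·m/s

For a wave packet, the spatial width Δx and momentum spread Δp are related by the uncertainty principle:
ΔxΔp ≥ ℏ/2

The minimum momentum spread is:
Δp_min = ℏ/(2Δx)
Δp_min = (1.055e-34 J·s) / (2 × 4.890e-08 m)
Δp_min = 1.078e-27 kg·m/s

A wave packet cannot have both a well-defined position and well-defined momentum.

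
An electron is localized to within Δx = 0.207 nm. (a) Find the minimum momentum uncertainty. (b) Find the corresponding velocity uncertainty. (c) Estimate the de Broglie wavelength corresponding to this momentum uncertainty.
(a) Δp_min = 2.547 × 10^-25 kg·m/s
(b) Δv_min = 279.632 km/s
(c) λ_dB = 2.601 nm

Step-by-step:

(a) From the uncertainty principle:
Δp_min = ℏ/(2Δx) = (1.055e-34 J·s)/(2 × 2.070e-10 m) = 2.547e-25 kg·m/s

(b) The velocity uncertainty:
Δv = Δp/m = (2.547e-25 kg·m/s)/(9.109e-31 kg) = 2.796e+05 m/s = 279.632 km/s

(c) The de Broglie wavelength for this momentum:
λ = h/p = (6.626e-34 J·s)/(2.547e-25 kg·m/s) = 2.601e-09 m = 2.601 nm

Note: The de Broglie wavelength is comparable to the localization size, as expected from wave-particle duality.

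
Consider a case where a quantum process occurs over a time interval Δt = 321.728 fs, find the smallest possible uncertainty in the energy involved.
1.023 meV

Using the energy-time uncertainty principle:
ΔEΔt ≥ ℏ/2

The minimum uncertainty in energy is:
ΔE_min = ℏ/(2Δt)
ΔE_min = (1.055e-34 J·s) / (2 × 3.217e-13 s)
ΔE_min = 1.639e-22 J = 1.023 meV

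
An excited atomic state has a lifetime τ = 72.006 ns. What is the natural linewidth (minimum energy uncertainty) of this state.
4.571 neV

Using the energy-time uncertainty principle:
ΔEΔt ≥ ℏ/2

The lifetime τ represents the time uncertainty Δt.
The natural linewidth (minimum energy uncertainty) is:

ΔE = ℏ/(2τ)
ΔE = (1.055e-34 J·s) / (2 × 7.201e-08 s)
ΔE = 7.323e-28 J = 4.571 neV

This natural linewidth limits the precision of spectroscopic measurements.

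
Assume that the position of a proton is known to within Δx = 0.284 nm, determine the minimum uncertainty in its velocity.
111.002 m/s

Using the Heisenberg uncertainty principle and Δp = mΔv:
ΔxΔp ≥ ℏ/2
Δx(mΔv) ≥ ℏ/2

The minimum uncertainty in velocity is:
Δv_min = ℏ/(2mΔx)
Δv_min = (1.055e-34 J·s) / (2 × 1.673e-27 kg × 2.840e-10 m)
Δv_min = 1.110e+02 m/s = 111.002 m/s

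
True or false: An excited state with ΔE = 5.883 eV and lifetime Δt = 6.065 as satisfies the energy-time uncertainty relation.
No, it violates the uncertainty relation.

Calculate the product ΔEΔt:
ΔE = 5.883 eV = 9.426e-19 J
ΔEΔt = (9.426e-19 J) × (6.065e-18 s)
ΔEΔt = 5.717e-36 J·s

Compare to the minimum allowed value ℏ/2:
ℏ/2 = 5.273e-35 J·s

Since ΔEΔt = 5.717e-36 J·s < 5.273e-35 J·s = ℏ/2,
this violates the uncertainty relation.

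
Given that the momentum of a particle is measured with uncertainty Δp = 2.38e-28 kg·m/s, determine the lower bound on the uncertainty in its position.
221.549 nm

Using the Heisenberg uncertainty principle:
ΔxΔp ≥ ℏ/2

The minimum uncertainty in position is:
Δx_min = ℏ/(2Δp)
Δx_min = (1.055e-34 J·s) / (2 × 2.380e-28 kg·m/s)
Δx_min = 2.215e-07 m = 221.549 nm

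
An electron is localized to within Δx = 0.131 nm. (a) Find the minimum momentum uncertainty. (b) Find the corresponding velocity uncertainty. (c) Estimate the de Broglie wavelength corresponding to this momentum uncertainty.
(a) Δp_min = 4.025 × 10^-25 kg·m/s
(b) Δv_min = 441.861 km/s
(c) λ_dB = 1.646 nm

Step-by-step:

(a) From the uncertainty principle:
Δp_min = ℏ/(2Δx) = (1.055e-34 J·s)/(2 × 1.310e-10 m) = 4.025e-25 kg·m/s

(b) The velocity uncertainty:
Δv = Δp/m = (4.025e-25 kg·m/s)/(9.109e-31 kg) = 4.419e+05 m/s = 441.861 km/s

(c) The de Broglie wavelength for this momentum:
λ = h/p = (6.626e-34 J·s)/(4.025e-25 kg·m/s) = 1.646e-09 m = 1.646 nm

Note: The de Broglie wavelength is comparable to the localization size, as expected from wave-particle duality.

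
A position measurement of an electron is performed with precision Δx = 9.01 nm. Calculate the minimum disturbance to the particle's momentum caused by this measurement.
5.852 × 10^-27 kg·m/s

The uncertainty principle implies that measuring position disturbs momentum:
ΔxΔp ≥ ℏ/2

When we measure position with precision Δx, we necessarily introduce a momentum uncertainty:
Δp ≥ ℏ/(2Δx)
Δp_min = (1.055e-34 J·s) / (2 × 9.010e-09 m)
Δp_min = 5.852e-27 kg·m/s

The more precisely we measure position, the greater the momentum disturbance.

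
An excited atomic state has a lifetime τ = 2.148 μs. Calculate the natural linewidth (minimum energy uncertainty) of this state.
153.215 peV

Using the energy-time uncertainty principle:
ΔEΔt ≥ ℏ/2

The lifetime τ represents the time uncertainty Δt.
The natural linewidth (minimum energy uncertainty) is:

ΔE = ℏ/(2τ)
ΔE = (1.055e-34 J·s) / (2 × 2.148e-06 s)
ΔE = 2.455e-29 J = 153.215 peV

This natural linewidth limits the precision of spectroscopic measurements.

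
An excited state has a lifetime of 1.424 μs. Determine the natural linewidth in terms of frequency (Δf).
55.883 kHz

Using the energy-time uncertainty principle and E = hf:
ΔEΔt ≥ ℏ/2
hΔf·Δt ≥ ℏ/2

The minimum frequency uncertainty is:
Δf = ℏ/(2hτ) = 1/(4πτ)
Δf = 1/(4π × 1.424e-06 s)
Δf = 5.588e+04 Hz = 55.883 kHz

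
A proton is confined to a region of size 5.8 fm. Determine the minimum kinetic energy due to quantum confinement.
154.205 keV

Using the uncertainty principle:

1. Position uncertainty: Δx ≈ 5.800e-15 m
2. Minimum momentum uncertainty: Δp = ℏ/(2Δx) = 9.091e-21 kg·m/s
3. Minimum kinetic energy:
   KE = (Δp)²/(2m) = (9.091e-21)²/(2 × 1.673e-27 kg)
   KE = 2.471e-14 J = 154.205 keV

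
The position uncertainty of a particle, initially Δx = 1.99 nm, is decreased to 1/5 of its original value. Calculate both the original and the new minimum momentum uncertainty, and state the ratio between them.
Original Δp_min = 2.650 × 10^-26 kg·m/s; new Δp'_min = 1.325 × 10^-25 kg·m/s; ratio Δp'_min/Δp_min = 5.

From the uncertainty principle ΔxΔp ≥ ℏ/2, the minimum momentum uncertainty is Δp_min = ℏ/(2Δx).

Original (Δx = 1.99 nm = 1.990e-09 m):
Δp_min = (1.055e-34 J·s)/(2 × 1.990e-09 m) = 2.650e-26 kg·m/s

When Δx → (1/5)Δx:
Δp'_min = ℏ/(2 × (1/5)Δx) = 5 × ℏ/(2Δx) = 5 × Δp_min
Δp'_min = 5 × 2.650e-26 kg·m/s = 1.325e-25 kg·m/s

Since Δp_min ∝ 1/Δx, when Δx is decreased to 1/5 of its original value, Δp_min increases to 5 times its original value.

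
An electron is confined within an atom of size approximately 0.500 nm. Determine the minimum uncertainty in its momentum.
1.055 × 10^-25 kg·m/s

Using the Heisenberg uncertainty principle:
ΔxΔp ≥ ℏ/2

With Δx ≈ L = 5.000e-10 m (the confinement size):
Δp_min = ℏ/(2Δx)
Δp_min = (1.055e-34 J·s) / (2 × 5.000e-10 m)
Δp_min = 1.055e-25 kg·m/s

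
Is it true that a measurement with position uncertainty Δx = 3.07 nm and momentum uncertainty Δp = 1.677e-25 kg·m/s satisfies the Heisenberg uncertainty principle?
Yes, it satisfies the uncertainty principle.

Calculate the product ΔxΔp:
ΔxΔp = (3.070e-09 m) × (1.677e-25 kg·m/s)
ΔxΔp = 5.148e-34 J·s

Compare to the minimum allowed value ℏ/2:
ℏ/2 = 5.273e-35 J·s

Since ΔxΔp = 5.148e-34 J·s ≥ 5.273e-35 J·s = ℏ/2,
the measurement satisfies the uncertainty principle.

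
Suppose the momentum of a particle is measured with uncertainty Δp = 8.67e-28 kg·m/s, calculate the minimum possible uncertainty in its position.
60.817 nm

Using the Heisenberg uncertainty principle:
ΔxΔp ≥ ℏ/2

The minimum uncertainty in position is:
Δx_min = ℏ/(2Δp)
Δx_min = (1.055e-34 J·s) / (2 × 8.670e-28 kg·m/s)
Δx_min = 6.082e-08 m = 60.817 nm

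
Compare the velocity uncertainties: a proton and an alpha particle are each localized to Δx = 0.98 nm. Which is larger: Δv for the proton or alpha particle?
The proton has the larger minimum velocity uncertainty, by a ratio of 4.0.

For both particles, Δp_min = ℏ/(2Δx) = 5.380e-26 kg·m/s (same for both).

The velocity uncertainty is Δv = Δp/m:
- proton: Δv = 5.380e-26 / 1.673e-27 = 3.217e+01 m/s = 32.168 m/s
- alpha particle: Δv = 5.380e-26 / 6.645e-27 = 8.097e+00 m/s = 8.097 m/s

Ratio: 3.217e+01 / 8.097e+00 = 4.0

The lighter particle has larger velocity uncertainty because Δv ∝ 1/m.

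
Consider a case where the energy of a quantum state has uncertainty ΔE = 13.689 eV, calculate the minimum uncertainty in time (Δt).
24.042 as

Using the energy-time uncertainty principle:
ΔEΔt ≥ ℏ/2

The minimum uncertainty in time is:
Δt_min = ℏ/(2ΔE)
Δt_min = (1.055e-34 J·s) / (2 × 2.193e-18 J)
Δt_min = 2.404e-17 s = 24.042 as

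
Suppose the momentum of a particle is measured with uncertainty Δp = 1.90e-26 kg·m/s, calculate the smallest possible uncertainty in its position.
2.775 nm

Using the Heisenberg uncertainty principle:
ΔxΔp ≥ ℏ/2

The minimum uncertainty in position is:
Δx_min = ℏ/(2Δp)
Δx_min = (1.055e-34 J·s) / (2 × 1.900e-26 kg·m/s)
Δx_min = 2.775e-09 m = 2.775 nm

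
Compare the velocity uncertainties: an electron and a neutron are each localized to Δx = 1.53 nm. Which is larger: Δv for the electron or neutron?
The electron has the larger minimum velocity uncertainty, by a ratio of 1838.7.

For both particles, Δp_min = ℏ/(2Δx) = 3.446e-26 kg·m/s (same for both).

The velocity uncertainty is Δv = Δp/m:
- electron: Δv = 3.446e-26 / 9.109e-31 = 3.783e+04 m/s = 37.833 km/s
- neutron: Δv = 3.446e-26 / 1.675e-27 = 2.058e+01 m/s = 20.576 m/s

Ratio: 3.783e+04 / 2.058e+01 = 1838.7

The lighter particle has larger velocity uncertainty because Δv ∝ 1/m.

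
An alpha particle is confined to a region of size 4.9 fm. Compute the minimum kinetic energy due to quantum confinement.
54.386 keV

Using the uncertainty principle:

1. Position uncertainty: Δx ≈ 4.900e-15 m
2. Minimum momentum uncertainty: Δp = ℏ/(2Δx) = 1.076e-20 kg·m/s
3. Minimum kinetic energy:
   KE = (Δp)²/(2m) = (1.076e-20)²/(2 × 6.645e-27 kg)
   KE = 8.714e-15 J = 54.386 keV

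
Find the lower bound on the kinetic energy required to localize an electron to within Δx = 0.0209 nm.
21.806 eV

Localizing a particle requires giving it sufficient momentum uncertainty:

1. From uncertainty principle: Δp ≥ ℏ/(2Δx)
   Δp_min = (1.055e-34 J·s) / (2 × 2.090e-11 m)
   Δp_min = 2.523e-24 kg·m/s

2. This momentum uncertainty corresponds to kinetic energy:
   KE ≈ (Δp)²/(2m) = (2.523e-24)²/(2 × 9.109e-31 kg)
   KE = 3.494e-18 J = 21.806 eV

Tighter localization requires more energy.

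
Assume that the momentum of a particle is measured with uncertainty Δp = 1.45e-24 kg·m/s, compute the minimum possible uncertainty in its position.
36.365 pm

Using the Heisenberg uncertainty principle:
ΔxΔp ≥ ℏ/2

The minimum uncertainty in position is:
Δx_min = ℏ/(2Δp)
Δx_min = (1.055e-34 J·s) / (2 × 1.450e-24 kg·m/s)
Δx_min = 3.636e-11 m = 36.365 pm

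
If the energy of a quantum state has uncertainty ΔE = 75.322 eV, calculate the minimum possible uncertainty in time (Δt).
4.369 as

Using the energy-time uncertainty principle:
ΔEΔt ≥ ℏ/2

The minimum uncertainty in time is:
Δt_min = ℏ/(2ΔE)
Δt_min = (1.055e-34 J·s) / (2 × 1.207e-17 J)
Δt_min = 4.369e-18 s = 4.369 as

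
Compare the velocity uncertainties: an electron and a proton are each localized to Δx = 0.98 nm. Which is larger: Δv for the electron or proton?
The electron has the larger minimum velocity uncertainty, by a ratio of 1836.2.

For both particles, Δp_min = ℏ/(2Δx) = 5.380e-26 kg·m/s (same for both).

The velocity uncertainty is Δv = Δp/m:
- electron: Δv = 5.380e-26 / 9.109e-31 = 5.907e+04 m/s = 59.065 km/s
- proton: Δv = 5.380e-26 / 1.673e-27 = 3.217e+01 m/s = 32.168 m/s

Ratio: 5.907e+04 / 3.217e+01 = 1836.2

The lighter particle has larger velocity uncertainty because Δv ∝ 1/m.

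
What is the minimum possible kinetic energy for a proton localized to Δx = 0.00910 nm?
62.643 meV

Localizing a particle requires giving it sufficient momentum uncertainty:

1. From uncertainty principle: Δp ≥ ℏ/(2Δx)
   Δp_min = (1.055e-34 J·s) / (2 × 9.100e-12 m)
   Δp_min = 5.794e-24 kg·m/s

2. This momentum uncertainty corresponds to kinetic energy:
   KE ≈ (Δp)²/(2m) = (5.794e-24)²/(2 × 1.673e-27 kg)
   KE = 1.004e-20 J = 62.643 meV

Tighter localization requires more energy.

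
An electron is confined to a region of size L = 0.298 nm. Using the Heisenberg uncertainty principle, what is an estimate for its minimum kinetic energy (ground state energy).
107.258 meV

Using the uncertainty principle to estimate ground state energy:

1. The position uncertainty is approximately the confinement size:
   Δx ≈ L = 2.980e-10 m

2. From ΔxΔp ≥ ℏ/2, the minimum momentum uncertainty is:
   Δp ≈ ℏ/(2L) = 1.769e-25 kg·m/s

3. The kinetic energy is approximately:
   KE ≈ (Δp)²/(2m) = (1.769e-25)²/(2 × 9.109e-31 kg)
   KE ≈ 1.718e-20 J = 107.258 meV

This is an order-of-magnitude estimate of the ground state energy.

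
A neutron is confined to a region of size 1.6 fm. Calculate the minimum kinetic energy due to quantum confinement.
2.024 MeV

Using the uncertainty principle:

1. Position uncertainty: Δx ≈ 1.600e-15 m
2. Minimum momentum uncertainty: Δp = ℏ/(2Δx) = 3.296e-20 kg·m/s
3. Minimum kinetic energy:
   KE = (Δp)²/(2m) = (3.296e-20)²/(2 × 1.675e-27 kg)
   KE = 3.242e-13 J = 2.024 MeV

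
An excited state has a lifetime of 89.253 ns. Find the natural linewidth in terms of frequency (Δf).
891.594 kHz

Using the energy-time uncertainty principle and E = hf:
ΔEΔt ≥ ℏ/2
hΔf·Δt ≥ ℏ/2

The minimum frequency uncertainty is:
Δf = ℏ/(2hτ) = 1/(4πτ)
Δf = 1/(4π × 8.925e-08 s)
Δf = 8.916e+05 Hz = 891.594 kHz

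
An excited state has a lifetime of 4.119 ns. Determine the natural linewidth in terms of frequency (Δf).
19.320 MHz

Using the energy-time uncertainty principle and E = hf:
ΔEΔt ≥ ℏ/2
hΔf·Δt ≥ ℏ/2

The minimum frequency uncertainty is:
Δf = ℏ/(2hτ) = 1/(4πτ)
Δf = 1/(4π × 4.119e-09 s)
Δf = 1.932e+07 Hz = 19.320 MHz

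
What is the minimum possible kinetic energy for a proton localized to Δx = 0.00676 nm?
113.517 meV

Localizing a particle requires giving it sufficient momentum uncertainty:

1. From uncertainty principle: Δp ≥ ℏ/(2Δx)
   Δp_min = (1.055e-34 J·s) / (2 × 6.760e-12 m)
   Δp_min = 7.800e-24 kg·m/s

2. This momentum uncertainty corresponds to kinetic energy:
   KE ≈ (Δp)²/(2m) = (7.800e-24)²/(2 × 1.673e-27 kg)
   KE = 1.819e-20 J = 113.517 meV

Tighter localization requires more energy.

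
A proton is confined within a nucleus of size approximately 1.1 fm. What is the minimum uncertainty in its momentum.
4.794 × 10^-20 kg·m/s

Using the Heisenberg uncertainty principle:
ΔxΔp ≥ ℏ/2

With Δx ≈ L = 1.100e-15 m (the confinement size):
Δp_min = ℏ/(2Δx)
Δp_min = (1.055e-34 J·s) / (2 × 1.100e-15 m)
Δp_min = 4.794e-20 kg·m/s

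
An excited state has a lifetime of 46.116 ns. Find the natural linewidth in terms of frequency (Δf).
1.726 MHz

Using the energy-time uncertainty principle and E = hf:
ΔEΔt ≥ ℏ/2
hΔf·Δt ≥ ℏ/2

The minimum frequency uncertainty is:
Δf = ℏ/(2hτ) = 1/(4πτ)
Δf = 1/(4π × 4.612e-08 s)
Δf = 1.726e+06 Hz = 1.726 MHz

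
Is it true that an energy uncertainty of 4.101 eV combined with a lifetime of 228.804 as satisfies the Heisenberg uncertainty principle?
Yes, it satisfies the uncertainty relation.

Calculate the product ΔEΔt:
ΔE = 4.101 eV = 6.571e-19 J
ΔEΔt = (6.571e-19 J) × (2.288e-16 s)
ΔEΔt = 1.503e-34 J·s

Compare to the minimum allowed value ℏ/2:
ℏ/2 = 5.273e-35 J·s

Since ΔEΔt = 1.503e-34 J·s ≥ 5.273e-35 J·s = ℏ/2,
this satisfies the uncertainty relation.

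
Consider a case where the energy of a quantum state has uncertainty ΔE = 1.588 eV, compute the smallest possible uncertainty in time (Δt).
207.246 as

Using the energy-time uncertainty principle:
ΔEΔt ≥ ℏ/2

The minimum uncertainty in time is:
Δt_min = ℏ/(2ΔE)
Δt_min = (1.055e-34 J·s) / (2 × 2.544e-19 J)
Δt_min = 2.072e-16 s = 207.246 as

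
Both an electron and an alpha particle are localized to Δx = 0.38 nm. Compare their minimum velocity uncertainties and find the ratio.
The electron has the larger minimum velocity uncertainty, by a ratio of 7294.3.

For both particles, Δp_min = ℏ/(2Δx) = 1.388e-25 kg·m/s (same for both).

The velocity uncertainty is Δv = Δp/m:
- electron: Δv = 1.388e-25 / 9.109e-31 = 1.523e+05 m/s = 152.326 km/s
- alpha particle: Δv = 1.388e-25 / 6.645e-27 = 2.088e+01 m/s = 20.883 m/s

Ratio: 1.523e+05 / 2.088e+01 = 7294.3

The lighter particle has larger velocity uncertainty because Δv ∝ 1/m.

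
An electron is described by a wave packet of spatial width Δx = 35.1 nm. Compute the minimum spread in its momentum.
1.502 × 10^-27 kg·m/s

For a wave packet, the spatial width Δx and momentum spread Δp are related by the uncertainty principle:
ΔxΔp ≥ ℏ/2

The minimum momentum spread is:
Δp_min = ℏ/(2Δx)
Δp_min = (1.055e-34 J·s) / (2 × 3.510e-08 m)
Δp_min = 1.502e-27 kg·m/s

A wave packet cannot have both a well-defined position and well-defined momentum.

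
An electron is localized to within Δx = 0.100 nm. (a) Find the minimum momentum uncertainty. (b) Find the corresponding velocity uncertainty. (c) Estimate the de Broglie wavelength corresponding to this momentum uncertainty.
(a) Δp_min = 5.273 × 10^-25 kg·m/s
(b) Δv_min = 578.838 km/s
(c) λ_dB = 1.257 nm

Step-by-step:

(a) From the uncertainty principle:
Δp_min = ℏ/(2Δx) = (1.055e-34 J·s)/(2 × 1.000e-10 m) = 5.273e-25 kg·m/s

(b) The velocity uncertainty:
Δv = Δp/m = (5.273e-25 kg·m/s)/(9.109e-31 kg) = 5.788e+05 m/s = 578.838 km/s

(c) The de Broglie wavelength for this momentum:
λ = h/p = (6.626e-34 J·s)/(5.273e-25 kg·m/s) = 1.257e-09 m = 1.257 nm

Note: The de Broglie wavelength is comparable to the localization size, as expected from wave-particle duality.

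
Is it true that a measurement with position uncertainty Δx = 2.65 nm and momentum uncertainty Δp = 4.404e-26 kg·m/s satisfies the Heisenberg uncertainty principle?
Yes, it satisfies the uncertainty principle.

Calculate the product ΔxΔp:
ΔxΔp = (2.650e-09 m) × (4.404e-26 kg·m/s)
ΔxΔp = 1.167e-34 J·s

Compare to the minimum allowed value ℏ/2:
ℏ/2 = 5.273e-35 J·s

Since ΔxΔp = 1.167e-34 J·s ≥ 5.273e-35 J·s = ℏ/2,
the measurement satisfies the uncertainty principle.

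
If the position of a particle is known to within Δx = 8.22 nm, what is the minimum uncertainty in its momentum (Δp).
6.415 × 10^-27 kg·m/s

Using the Heisenberg uncertainty principle:
ΔxΔp ≥ ℏ/2

The minimum uncertainty in momentum is:
Δp_min = ℏ/(2Δx)
Δp_min = (1.055e-34 J·s) / (2 × 8.220e-09 m)
Δp_min = 6.415e-27 kg·m/s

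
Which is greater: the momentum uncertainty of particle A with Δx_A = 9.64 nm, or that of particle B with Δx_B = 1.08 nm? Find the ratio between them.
Particle B has the larger minimum momentum uncertainty, by a factor of 8.93.

For each particle, the minimum momentum uncertainty is Δp_min = ℏ/(2Δx):

Particle A: Δp_A = ℏ/(2×9.640e-09 m) = 5.470e-27 kg·m/s
Particle B: Δp_B = ℏ/(2×1.080e-09 m) = 4.882e-26 kg·m/s

Ratio: Δp_B/Δp_A = 8.93

Since Δp_min ∝ 1/Δx, the particle with smaller position uncertainty (B) has larger momentum uncertainty.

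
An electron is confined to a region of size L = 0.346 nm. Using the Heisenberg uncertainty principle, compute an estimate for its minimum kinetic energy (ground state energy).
79.563 meV

Using the uncertainty principle to estimate ground state energy:

1. The position uncertainty is approximately the confinement size:
   Δx ≈ L = 3.460e-10 m

2. From ΔxΔp ≥ ℏ/2, the minimum momentum uncertainty is:
   Δp ≈ ℏ/(2L) = 1.524e-25 kg·m/s

3. The kinetic energy is approximately:
   KE ≈ (Δp)²/(2m) = (1.524e-25)²/(2 × 9.109e-31 kg)
   KE ≈ 1.275e-20 J = 79.563 meV

This is an order-of-magnitude estimate of the ground state energy.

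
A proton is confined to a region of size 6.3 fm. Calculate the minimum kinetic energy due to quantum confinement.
130.699 keV

Using the uncertainty principle:

1. Position uncertainty: Δx ≈ 6.300e-15 m
2. Minimum momentum uncertainty: Δp = ℏ/(2Δx) = 8.370e-21 kg·m/s
3. Minimum kinetic energy:
   KE = (Δp)²/(2m) = (8.370e-21)²/(2 × 1.673e-27 kg)
   KE = 2.094e-14 J = 130.699 keV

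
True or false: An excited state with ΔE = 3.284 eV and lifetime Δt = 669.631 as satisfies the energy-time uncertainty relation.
Yes, it satisfies the uncertainty relation.

Calculate the product ΔEΔt:
ΔE = 3.284 eV = 5.262e-19 J
ΔEΔt = (5.262e-19 J) × (6.696e-16 s)
ΔEΔt = 3.523e-34 J·s

Compare to the minimum allowed value ℏ/2:
ℏ/2 = 5.273e-35 J·s

Since ΔEΔt = 3.523e-34 J·s ≥ 5.273e-35 J·s = ℏ/2,
this satisfies the uncertainty relation.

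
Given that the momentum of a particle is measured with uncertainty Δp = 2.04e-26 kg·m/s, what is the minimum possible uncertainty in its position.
2.585 nm

Using the Heisenberg uncertainty principle:
ΔxΔp ≥ ℏ/2

The minimum uncertainty in position is:
Δx_min = ℏ/(2Δp)
Δx_min = (1.055e-34 J·s) / (2 × 2.040e-26 kg·m/s)
Δx_min = 2.585e-09 m = 2.585 nm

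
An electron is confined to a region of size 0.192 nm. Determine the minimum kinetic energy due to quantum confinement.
258.381 meV

Using the uncertainty principle:

1. Position uncertainty: Δx ≈ 1.920e-10 m
2. Minimum momentum uncertainty: Δp = ℏ/(2Δx) = 2.746e-25 kg·m/s
3. Minimum kinetic energy:
   KE = (Δp)²/(2m) = (2.746e-25)²/(2 × 9.109e-31 kg)
   KE = 4.140e-20 J = 258.381 meV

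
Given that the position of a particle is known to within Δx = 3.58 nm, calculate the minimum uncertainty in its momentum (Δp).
1.473 × 10^-26 kg·m/s

Using the Heisenberg uncertainty principle:
ΔxΔp ≥ ℏ/2

The minimum uncertainty in momentum is:
Δp_min = ℏ/(2Δx)
Δp_min = (1.055e-34 J·s) / (2 × 3.580e-09 m)
Δp_min = 1.473e-26 kg·m/s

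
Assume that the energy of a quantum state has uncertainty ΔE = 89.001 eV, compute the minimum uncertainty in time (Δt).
3.698 as

Using the energy-time uncertainty principle:
ΔEΔt ≥ ℏ/2

The minimum uncertainty in time is:
Δt_min = ℏ/(2ΔE)
Δt_min = (1.055e-34 J·s) / (2 × 1.426e-17 J)
Δt_min = 3.698e-18 s = 3.698 as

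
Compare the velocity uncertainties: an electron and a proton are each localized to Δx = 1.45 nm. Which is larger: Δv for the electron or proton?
The electron has the larger minimum velocity uncertainty, by a ratio of 1836.2.

For both particles, Δp_min = ℏ/(2Δx) = 3.636e-26 kg·m/s (same for both).

The velocity uncertainty is Δv = Δp/m:
- electron: Δv = 3.636e-26 / 9.109e-31 = 3.992e+04 m/s = 39.920 km/s
- proton: Δv = 3.636e-26 / 1.673e-27 = 2.174e+01 m/s = 21.741 m/s

Ratio: 3.992e+04 / 2.174e+01 = 1836.2

The lighter particle has larger velocity uncertainty because Δv ∝ 1/m.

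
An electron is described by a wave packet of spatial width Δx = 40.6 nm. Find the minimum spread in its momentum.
1.299 × 10^-27 kg·m/s

For a wave packet, the spatial width Δx and momentum spread Δp are related by the uncertainty principle:
ΔxΔp ≥ ℏ/2

The minimum momentum spread is:
Δp_min = ℏ/(2Δx)
Δp_min = (1.055e-34 J·s) / (2 × 4.060e-08 m)
Δp_min = 1.299e-27 kg·m/s

A wave packet cannot have both a well-defined position and well-defined momentum.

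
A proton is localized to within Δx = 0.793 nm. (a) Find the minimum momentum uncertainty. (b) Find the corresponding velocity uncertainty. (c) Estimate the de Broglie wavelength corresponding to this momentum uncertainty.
(a) Δp_min = 6.649 × 10^-26 kg·m/s
(b) Δv_min = 39.753 m/s
(c) λ_dB = 9.965 nm

Step-by-step:

(a) From the uncertainty principle:
Δp_min = ℏ/(2Δx) = (1.055e-34 J·s)/(2 × 7.930e-10 m) = 6.649e-26 kg·m/s

(b) The velocity uncertainty:
Δv = Δp/m = (6.649e-26 kg·m/s)/(1.673e-27 kg) = 3.975e+01 m/s = 39.753 m/s

(c) The de Broglie wavelength for this momentum:
λ = h/p = (6.626e-34 J·s)/(6.649e-26 kg·m/s) = 9.965e-09 m = 9.965 nm

Note: The de Broglie wavelength is comparable to the localization size, as expected from wave-particle duality.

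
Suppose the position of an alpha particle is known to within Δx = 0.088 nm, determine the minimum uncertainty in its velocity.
90.176 m/s

Using the Heisenberg uncertainty principle and Δp = mΔv:
ΔxΔp ≥ ℏ/2
Δx(mΔv) ≥ ℏ/2

The minimum uncertainty in velocity is:
Δv_min = ℏ/(2mΔx)
Δv_min = (1.055e-34 J·s) / (2 × 6.645e-27 kg × 8.800e-11 m)
Δv_min = 9.018e+01 m/s = 90.176 m/s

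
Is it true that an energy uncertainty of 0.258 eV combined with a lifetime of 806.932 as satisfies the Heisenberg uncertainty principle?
No, it violates the uncertainty relation.

Calculate the product ΔEΔt:
ΔE = 0.258 eV = 4.134e-20 J
ΔEΔt = (4.134e-20 J) × (8.069e-16 s)
ΔEΔt = 3.336e-35 J·s

Compare to the minimum allowed value ℏ/2:
ℏ/2 = 5.273e-35 J·s

Since ΔEΔt = 3.336e-35 J·s < 5.273e-35 J·s = ℏ/2,
this violates the uncertainty relation.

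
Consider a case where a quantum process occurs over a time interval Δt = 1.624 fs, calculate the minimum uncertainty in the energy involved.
202.651 meV

Using the energy-time uncertainty principle:
ΔEΔt ≥ ℏ/2

The minimum uncertainty in energy is:
ΔE_min = ℏ/(2Δt)
ΔE_min = (1.055e-34 J·s) / (2 × 1.624e-15 s)
ΔE_min = 3.247e-20 J = 202.651 meV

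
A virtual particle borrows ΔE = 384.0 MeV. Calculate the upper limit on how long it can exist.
8.570 × 10^-25 s

Using the energy-time uncertainty principle:
ΔEΔt ≥ ℏ/2

For a virtual particle borrowing energy ΔE, the maximum lifetime is:
Δt_max = ℏ/(2ΔE)

Converting energy:
ΔE = 384.0 MeV = 6.152e-11 J

Δt_max = (1.055e-34 J·s) / (2 × 6.152e-11 J)
Δt_max = 8.570e-25 s = 8.570 × 10^-25 s

Virtual particles with higher borrowed energy exist for shorter times.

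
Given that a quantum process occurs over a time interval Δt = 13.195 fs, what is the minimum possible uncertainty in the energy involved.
24.942 meV

Using the energy-time uncertainty principle:
ΔEΔt ≥ ℏ/2

The minimum uncertainty in energy is:
ΔE_min = ℏ/(2Δt)
ΔE_min = (1.055e-34 J·s) / (2 × 1.320e-14 s)
ΔE_min = 3.996e-21 J = 24.942 meV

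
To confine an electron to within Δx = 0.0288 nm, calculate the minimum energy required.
11.484 eV

Localizing a particle requires giving it sufficient momentum uncertainty:

1. From uncertainty principle: Δp ≥ ℏ/(2Δx)
   Δp_min = (1.055e-34 J·s) / (2 × 2.880e-11 m)
   Δp_min = 1.831e-24 kg·m/s

2. This momentum uncertainty corresponds to kinetic energy:
   KE ≈ (Δp)²/(2m) = (1.831e-24)²/(2 × 9.109e-31 kg)
   KE = 1.840e-18 J = 11.484 eV

Tighter localization requires more energy.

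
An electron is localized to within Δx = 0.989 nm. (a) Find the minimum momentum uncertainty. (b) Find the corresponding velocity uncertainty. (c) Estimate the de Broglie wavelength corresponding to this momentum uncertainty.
(a) Δp_min = 5.332 × 10^-26 kg·m/s
(b) Δv_min = 58.528 km/s
(c) λ_dB = 12.428 nm

Step-by-step:

(a) From the uncertainty principle:
Δp_min = ℏ/(2Δx) = (1.055e-34 J·s)/(2 × 9.890e-10 m) = 5.332e-26 kg·m/s

(b) The velocity uncertainty:
Δv = Δp/m = (5.332e-26 kg·m/s)/(9.109e-31 kg) = 5.853e+04 m/s = 58.528 km/s

(c) The de Broglie wavelength for this momentum:
λ = h/p = (6.626e-34 J·s)/(5.332e-26 kg·m/s) = 1.243e-08 m = 12.428 nm

Note: The de Broglie wavelength is comparable to the localization size, as expected from wave-particle duality.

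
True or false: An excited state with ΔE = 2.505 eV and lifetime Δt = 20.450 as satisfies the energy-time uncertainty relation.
No, it violates the uncertainty relation.

Calculate the product ΔEΔt:
ΔE = 2.505 eV = 4.013e-19 J
ΔEΔt = (4.013e-19 J) × (2.045e-17 s)
ΔEΔt = 8.208e-36 J·s

Compare to the minimum allowed value ℏ/2:
ℏ/2 = 5.273e-35 J·s

Since ΔEΔt = 8.208e-36 J·s < 5.273e-35 J·s = ℏ/2,
this violates the uncertainty relation.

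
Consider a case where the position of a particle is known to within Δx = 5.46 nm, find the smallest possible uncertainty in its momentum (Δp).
9.657 × 10^-27 kg·m/s

Using the Heisenberg uncertainty principle:
ΔxΔp ≥ ℏ/2

The minimum uncertainty in momentum is:
Δp_min = ℏ/(2Δx)
Δp_min = (1.055e-34 J·s) / (2 × 5.460e-09 m)
Δp_min = 9.657e-27 kg·m/s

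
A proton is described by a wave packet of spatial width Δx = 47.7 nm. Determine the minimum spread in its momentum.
1.105 × 10^-27 kg·m/s

For a wave packet, the spatial width Δx and momentum spread Δp are related by the uncertainty principle:
ΔxΔp ≥ ℏ/2

The minimum momentum spread is:
Δp_min = ℏ/(2Δx)
Δp_min = (1.055e-34 J·s) / (2 × 4.770e-08 m)
Δp_min = 1.105e-27 kg·m/s

A wave packet cannot have both a well-defined position and well-defined momentum.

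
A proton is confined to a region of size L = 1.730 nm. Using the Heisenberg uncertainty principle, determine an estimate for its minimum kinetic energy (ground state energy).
1.733 μeV

Using the uncertainty principle to estimate ground state energy:

1. The position uncertainty is approximately the confinement size:
   Δx ≈ L = 1.730e-09 m

2. From ΔxΔp ≥ ℏ/2, the minimum momentum uncertainty is:
   Δp ≈ ℏ/(2L) = 3.048e-26 kg·m/s

3. The kinetic energy is approximately:
   KE ≈ (Δp)²/(2m) = (3.048e-26)²/(2 × 1.673e-27 kg)
   KE ≈ 2.777e-25 J = 1.733 μeV

This is an order-of-magnitude estimate of the ground state energy.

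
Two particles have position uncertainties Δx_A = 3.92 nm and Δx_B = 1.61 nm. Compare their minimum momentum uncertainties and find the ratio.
Particle B has the larger minimum momentum uncertainty, by a factor of 2.43.

For each particle, the minimum momentum uncertainty is Δp_min = ℏ/(2Δx):

Particle A: Δp_A = ℏ/(2×3.920e-09 m) = 1.345e-26 kg·m/s
Particle B: Δp_B = ℏ/(2×1.610e-09 m) = 3.275e-26 kg·m/s

Ratio: Δp_B/Δp_A = 2.43

Since Δp_min ∝ 1/Δx, the particle with smaller position uncertainty (B) has larger momentum uncertainty.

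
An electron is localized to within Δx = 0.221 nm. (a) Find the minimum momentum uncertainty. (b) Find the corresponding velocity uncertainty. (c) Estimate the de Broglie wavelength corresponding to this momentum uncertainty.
(a) Δp_min = 2.386 × 10^-25 kg·m/s
(b) Δv_min = 261.918 km/s
(c) λ_dB = 2.777 nm

Step-by-step:

(a) From the uncertainty principle:
Δp_min = ℏ/(2Δx) = (1.055e-34 J·s)/(2 × 2.210e-10 m) = 2.386e-25 kg·m/s

(b) The velocity uncertainty:
Δv = Δp/m = (2.386e-25 kg·m/s)/(9.109e-31 kg) = 2.619e+05 m/s = 261.918 km/s

(c) The de Broglie wavelength for this momentum:
λ = h/p = (6.626e-34 J·s)/(2.386e-25 kg·m/s) = 2.777e-09 m = 2.777 nm

Note: The de Broglie wavelength is comparable to the localization size, as expected from wave-particle duality.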